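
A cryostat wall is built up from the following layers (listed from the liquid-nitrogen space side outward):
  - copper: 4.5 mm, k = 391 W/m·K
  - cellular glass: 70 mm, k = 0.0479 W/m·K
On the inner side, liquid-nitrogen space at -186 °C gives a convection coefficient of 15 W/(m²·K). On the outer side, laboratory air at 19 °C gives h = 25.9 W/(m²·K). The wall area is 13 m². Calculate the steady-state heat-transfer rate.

Series thermal resistances:
R_inner film = 1/(h_i·A) = 1/(15×13) = 0.005128 K/W
R_copper = L/(kA) = 0.0045/(391×13) = 8.853×10^-7 K/W
R_cellular glass = L/(kA) = 0.07/(0.0479×13) = 0.1124 K/W
R_outer film = 1/(h_o·A) = 1/(25.9×13) = 0.00297 K/W
R_total = 0.1205 K/W
Q = ΔT / R_total = 205 / 0.1205

Q ≈ 1700 W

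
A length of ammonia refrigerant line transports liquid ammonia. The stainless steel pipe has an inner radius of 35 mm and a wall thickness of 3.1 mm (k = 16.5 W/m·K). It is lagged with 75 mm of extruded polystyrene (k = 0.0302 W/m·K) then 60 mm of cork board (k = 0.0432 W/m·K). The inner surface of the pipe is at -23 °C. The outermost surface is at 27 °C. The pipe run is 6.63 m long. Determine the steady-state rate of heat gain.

Q ≈ 45.4 W

Radial resistances (cylindrical: R_cond = ln(r_o/r_i)/(2πkL), R_conv = 1/(h·2πrL)):
R_stainless steel pipe wall = ln(38.1/35)/(2π×16.5×6.63) = 1.235×10^-4 K/W
R_extruded polystyrene = ln(113.1/38.1)/(2π×0.0302×6.63) = 0.8649 K/W
R_cork board = ln(173.1/113.1)/(2π×0.0432×6.63) = 0.2365 K/W
R_total = 1.101 K/W
Q = ΔT/R_total = 50/1.101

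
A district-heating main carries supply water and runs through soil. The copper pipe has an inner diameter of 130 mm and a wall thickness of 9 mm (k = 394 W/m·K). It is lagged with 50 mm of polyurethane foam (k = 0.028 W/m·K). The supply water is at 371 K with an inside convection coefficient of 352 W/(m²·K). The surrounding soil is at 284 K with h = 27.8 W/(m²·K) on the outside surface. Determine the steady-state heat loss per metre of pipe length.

q′ ≈ 29.1 W/m

For a radial system each layer contributes R = ln(r_out/r_in)/(2πkL); films add R = 1/(hA).
R_inner film = 1/(h_i·2πr₁L) = 1/(352×2π×0.065×1) = 0.006956 K/W
R_copper pipe wall = ln(74/65)/(2π×394×1) = 5.238×10^-5 K/W
R_polyurethane foam = ln(124/74)/(2π×0.028×1) = 2.934 K/W
R_outer film = 1/(h_o·2πr_oL) = 1/(27.8×2π×0.124×1) = 0.04617 K/W
R_total = 2.987 K/W
Q = ΔT/R_total = 87/2.987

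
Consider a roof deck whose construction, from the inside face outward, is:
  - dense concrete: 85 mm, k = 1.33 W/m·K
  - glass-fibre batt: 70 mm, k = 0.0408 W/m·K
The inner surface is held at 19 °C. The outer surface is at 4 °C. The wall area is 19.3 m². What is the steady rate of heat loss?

Q ≈ 163 W

Series thermal resistances:
R_dense concrete = L/(kA) = 0.085/(1.33×19.3) = 0.003311 K/W
R_glass-fibre batt = L/(kA) = 0.07/(0.0408×19.3) = 0.0889 K/W
R_total = 0.09221 K/W
Q = ΔT / R_total = 15 / 0.09221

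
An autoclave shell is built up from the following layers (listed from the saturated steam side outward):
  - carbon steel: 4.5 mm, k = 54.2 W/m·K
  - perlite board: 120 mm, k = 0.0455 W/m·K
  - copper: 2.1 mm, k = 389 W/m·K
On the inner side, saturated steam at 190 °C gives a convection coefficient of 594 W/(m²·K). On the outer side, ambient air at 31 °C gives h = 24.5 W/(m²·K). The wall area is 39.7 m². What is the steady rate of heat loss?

Series thermal resistances:
R_inner film = 1/(h_i·A) = 1/(594×39.7) = 4.241×10^-5 K/W
R_carbon steel = L/(kA) = 0.0045/(54.2×39.7) = 2.091×10^-6 K/W
R_perlite board = L/(kA) = 0.12/(0.0455×39.7) = 0.06643 K/W
R_copper = L/(kA) = 0.0021/(389×39.7) = 1.36×10^-7 K/W
R_outer film = 1/(h_o·A) = 1/(24.5×39.7) = 0.001028 K/W
R_total = 0.06751 K/W
Q = ΔT / R_total = 159 / 0.06751

Q ≈ 2360 W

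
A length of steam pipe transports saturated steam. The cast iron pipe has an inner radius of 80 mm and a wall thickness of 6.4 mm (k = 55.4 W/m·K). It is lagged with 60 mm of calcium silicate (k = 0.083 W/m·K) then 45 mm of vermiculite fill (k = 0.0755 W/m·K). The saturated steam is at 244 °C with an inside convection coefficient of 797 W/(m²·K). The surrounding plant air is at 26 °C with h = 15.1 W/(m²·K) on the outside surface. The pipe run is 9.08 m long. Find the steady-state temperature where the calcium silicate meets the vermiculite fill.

Radial resistances (cylindrical: R_cond = ln(r_o/r_i)/(2πkL), R_conv = 1/(h·2πrL)):
R_inner film = 1/(h_i·2πr₁L) = 1/(797×2π×0.08×9.08) = 2.749×10^-4 K/W
R_cast iron pipe wall = ln(86.4/80)/(2π×55.4×9.08) = 2.435×10^-5 K/W
R_calcium silicate = ln(146.4/86.4)/(2π×0.083×9.08) = 0.1114 K/W
R_vermiculite fill = ln(191.4/146.4)/(2π×0.0755×9.08) = 0.06222 K/W
R_outer film = 1/(h_o·2πr_oL) = 1/(15.1×2π×0.1914×9.08) = 0.006065 K/W
R_total = 0.18 K/W
Q = ΔT/R_total = 218/0.18
Q = 1210 W
T_interface = T_inner − Q·ΣR(inner→interface) = 244 − 1210×0.1117

T ≈ 109 °C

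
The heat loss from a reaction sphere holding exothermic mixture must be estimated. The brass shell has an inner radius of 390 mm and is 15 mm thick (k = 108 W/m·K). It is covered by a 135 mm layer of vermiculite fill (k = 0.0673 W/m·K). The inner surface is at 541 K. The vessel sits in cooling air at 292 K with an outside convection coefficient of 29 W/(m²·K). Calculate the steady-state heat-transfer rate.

For a spherical shell R = (1/r₁ − 1/r₂)/(4πk); film R = 1/(h·4πr²). In series:
R_brass shell = (1/0.39 − 1/0.405)/(4π×108) = 6.997×10^-5 K/W
R_vermiculite fill = (1/0.405 − 1/0.54)/(4π×0.0673) = 0.7299 K/W
R_outer film = 1/(h·4πr_o²) = 1/(29×4π×0.54²) = 0.00941 K/W
R_total = 0.7394 K/W
Q = ΔT/R_total = 249/0.7394

Q ≈ 337 W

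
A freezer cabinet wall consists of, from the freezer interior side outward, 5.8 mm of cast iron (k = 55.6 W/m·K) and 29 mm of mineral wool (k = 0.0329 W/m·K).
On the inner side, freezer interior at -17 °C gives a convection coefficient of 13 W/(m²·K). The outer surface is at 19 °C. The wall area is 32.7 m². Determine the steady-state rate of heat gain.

Model the wall as resistances in series:
R_inner film = 1/(h_i·A) = 1/(13×32.7) = 0.002352 K/W
R_cast iron = L/(kA) = 0.0058/(55.6×32.7) = 3.19×10^-6 K/W
R_mineral wool = L/(kA) = 0.029/(0.0329×32.7) = 0.02696 K/W
R_total = 0.02931 K/W
Q = ΔT / R_total = 36 / 0.02931

Q ≈ 1230 W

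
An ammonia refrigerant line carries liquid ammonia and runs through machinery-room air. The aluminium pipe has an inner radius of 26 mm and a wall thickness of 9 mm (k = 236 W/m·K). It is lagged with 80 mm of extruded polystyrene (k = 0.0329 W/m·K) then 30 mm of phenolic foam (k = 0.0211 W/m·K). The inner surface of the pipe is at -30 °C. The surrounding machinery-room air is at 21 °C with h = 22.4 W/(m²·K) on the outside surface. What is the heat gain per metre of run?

Radial resistances (cylindrical: R_cond = ln(r_o/r_i)/(2πkL), R_conv = 1/(h·2πrL)):
R_aluminium pipe wall = ln(35/26)/(2π×236×1) = 2.005×10^-4 K/W
R_extruded polystyrene = ln(115/35)/(2π×0.0329×1) = 5.755 K/W
R_phenolic foam = ln(145/115)/(2π×0.0211×1) = 1.748 K/W
R_outer film = 1/(h_o·2πr_oL) = 1/(22.4×2π×0.145×1) = 0.049 K/W
R_total = 7.552 K/W
Q = ΔT/R_total = 51/7.552

q′ ≈ 6.75 W/m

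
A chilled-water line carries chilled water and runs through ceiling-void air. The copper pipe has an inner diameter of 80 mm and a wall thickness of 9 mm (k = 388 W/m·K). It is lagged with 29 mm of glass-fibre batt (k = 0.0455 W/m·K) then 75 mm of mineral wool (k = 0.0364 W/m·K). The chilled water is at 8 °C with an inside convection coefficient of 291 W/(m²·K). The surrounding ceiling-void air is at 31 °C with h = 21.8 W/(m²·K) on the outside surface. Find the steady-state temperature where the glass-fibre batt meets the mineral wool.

For a radial system each layer contributes R = ln(r_out/r_in)/(2πkL); films add R = 1/(hA).
R_inner film = 1/(h_i·2πr₁L) = 1/(291×2π×0.04×1) = 0.01367 K/W
R_copper pipe wall = ln(49/40)/(2π×388×1) = 8.324×10^-5 K/W
R_glass-fibre batt = ln(78/49)/(2π×0.0455×1) = 1.626 K/W
R_mineral wool = ln(153/78)/(2π×0.0364×1) = 2.946 K/W
R_outer film = 1/(h_o·2πr_oL) = 1/(21.8×2π×0.153×1) = 0.04772 K/W
R_total = 4.633 K/W
Q = ΔT/R_total = 23/4.633
Q = 4.96 W/m
T_interface = T_inner + Q·ΣR(inner→interface) = 8 + 4.96×1.64

T ≈ 16.1 °C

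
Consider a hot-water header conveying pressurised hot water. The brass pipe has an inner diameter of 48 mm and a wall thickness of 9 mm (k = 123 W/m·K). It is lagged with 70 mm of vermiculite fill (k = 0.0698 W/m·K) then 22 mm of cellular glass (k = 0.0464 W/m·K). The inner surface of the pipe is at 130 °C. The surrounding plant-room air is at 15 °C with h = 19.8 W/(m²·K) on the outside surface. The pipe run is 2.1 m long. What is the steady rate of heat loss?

Q ≈ 72.7 W

Cylindrical conduction, so R = ln(r₂/r₁)/(2πkL) per layer, in series:
R_brass pipe wall = ln(33/24)/(2π×123×2.1) = 1.962×10^-4 K/W
R_vermiculite fill = ln(103/33)/(2π×0.0698×2.1) = 1.236 K/W
R_cellular glass = ln(125/103)/(2π×0.0464×2.1) = 0.3162 K/W
R_outer film = 1/(h_o·2πr_oL) = 1/(19.8×2π×0.125×2.1) = 0.03062 K/W
R_total = 1.583 K/W
Q = ΔT/R_total = 115/1.583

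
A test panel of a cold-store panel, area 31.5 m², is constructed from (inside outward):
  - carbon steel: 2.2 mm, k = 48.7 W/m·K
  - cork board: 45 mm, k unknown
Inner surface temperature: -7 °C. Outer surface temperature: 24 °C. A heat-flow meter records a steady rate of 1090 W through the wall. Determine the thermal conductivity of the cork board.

k ≈ 0.0502 W/(m·K)

Model the wall as resistances in series:
R_carbon steel = L/(kA) = 0.0022/(48.7×31.5) = 1.434×10^-6 K/W
Sum of known resistances R_other = 1.434×10^-6 K/W
Total R = ΔT/Q = 31/1090 = 0.02844 K/W
R_cork board = R_total − R_other = 0.02844 K/W
k = L/(R·A) = 0.045/(0.02844×31.5)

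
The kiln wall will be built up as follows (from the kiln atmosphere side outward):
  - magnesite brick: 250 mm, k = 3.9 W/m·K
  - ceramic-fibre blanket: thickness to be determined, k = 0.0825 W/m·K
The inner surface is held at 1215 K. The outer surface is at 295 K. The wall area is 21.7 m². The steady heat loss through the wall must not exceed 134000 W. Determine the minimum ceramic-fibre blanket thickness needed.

L ≈ 7 mm

Thermal resistances in series:
R_magnesite brick = L/(kA) = 0.25/(3.9×21.7) = 0.002954 K/W
Sum of the known resistances R_other = 0.002954 K/W
Required total resistance R_tot = ΔT/Q_allow = 920/134000 = 0.006866 K/W
R_ceramic-fibre blanket = R_tot − R_other = 0.003912 K/W
L = R·k·A = 0.003912×0.0825×21.7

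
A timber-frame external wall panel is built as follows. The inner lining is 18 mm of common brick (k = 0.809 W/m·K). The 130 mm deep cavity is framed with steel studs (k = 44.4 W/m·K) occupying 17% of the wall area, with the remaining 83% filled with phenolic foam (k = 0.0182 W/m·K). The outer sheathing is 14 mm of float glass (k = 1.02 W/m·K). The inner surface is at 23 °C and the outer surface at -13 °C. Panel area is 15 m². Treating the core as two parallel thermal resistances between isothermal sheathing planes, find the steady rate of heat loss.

Sheathing layers in series; stud and cavity paths in parallel between them.
R_inner = 0.018/(0.809×15) = 0.001483 K/W
R_stud  = 0.13/(44.4×0.17×15) = 0.001148 K/W
R_cav   = 0.13/(0.0182×0.83×15) = 0.5737 K/W
1/R_core = 1/R_stud + 1/R_cav → R_core = 0.001146 K/W
R_outer = 0.014/(1.02×15) = 9.15×10^-4 K/W
R_total = 0.003544 K/W
Q = ΔT/R_total = 36/0.003544

Q ≈ 10200 W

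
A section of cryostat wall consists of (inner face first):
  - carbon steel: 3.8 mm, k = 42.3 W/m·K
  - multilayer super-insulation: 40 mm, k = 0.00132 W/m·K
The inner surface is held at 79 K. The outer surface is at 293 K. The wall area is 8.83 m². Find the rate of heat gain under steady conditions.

Q ≈ 62.4 W

Thermal resistances in series:
R_carbon steel = L/(kA) = 0.0038/(42.3×8.83) = 1.017×10^-5 K/W
R_multilayer super-insulation = L/(kA) = 0.04/(0.00132×8.83) = 3.432 K/W
R_total = 3.432 K/W
Q = ΔT / R_total = 214 / 3.432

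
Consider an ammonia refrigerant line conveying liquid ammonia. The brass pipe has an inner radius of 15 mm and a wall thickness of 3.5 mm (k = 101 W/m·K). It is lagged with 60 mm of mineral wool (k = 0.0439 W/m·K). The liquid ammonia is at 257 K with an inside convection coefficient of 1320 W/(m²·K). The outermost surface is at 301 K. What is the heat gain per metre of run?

Treating each annulus and film as a series resistance:
R_inner film = 1/(h_i·2πr₁L) = 1/(1320×2π×0.015×1) = 0.008038 K/W
R_brass pipe wall = ln(18.5/15)/(2π×101×1) = 3.305×10^-4 K/W
R_mineral wool = ln(78.5/18.5)/(2π×0.0439×1) = 5.24 K/W
R_total = 5.248 K/W
Q = ΔT/R_total = 44/5.248

q′ ≈ 8.38 W/m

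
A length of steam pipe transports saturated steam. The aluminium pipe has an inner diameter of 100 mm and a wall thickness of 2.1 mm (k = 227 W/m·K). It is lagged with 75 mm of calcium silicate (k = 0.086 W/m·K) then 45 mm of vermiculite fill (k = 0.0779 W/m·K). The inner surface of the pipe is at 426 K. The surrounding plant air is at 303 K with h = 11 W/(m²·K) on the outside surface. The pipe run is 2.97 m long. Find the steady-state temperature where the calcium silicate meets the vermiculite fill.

T ≈ 340 K

Treating each annulus and film as a series resistance:
R_aluminium pipe wall = ln(52.1/50)/(2π×227×2.97) = 9.712×10^-6 K/W
R_calcium silicate = ln(127.1/52.1)/(2π×0.086×2.97) = 0.5557 K/W
R_vermiculite fill = ln(172.1/127.1)/(2π×0.0779×2.97) = 0.2085 K/W
R_outer film = 1/(h_o·2πr_oL) = 1/(11×2π×0.1721×2.97) = 0.02831 K/W
R_total = 0.7925 K/W
Q = ΔT/R_total = 123/0.7925
Q = 155 W
T_interface = T_inner − Q·ΣR(inner→interface) = 426 − 155×0.5557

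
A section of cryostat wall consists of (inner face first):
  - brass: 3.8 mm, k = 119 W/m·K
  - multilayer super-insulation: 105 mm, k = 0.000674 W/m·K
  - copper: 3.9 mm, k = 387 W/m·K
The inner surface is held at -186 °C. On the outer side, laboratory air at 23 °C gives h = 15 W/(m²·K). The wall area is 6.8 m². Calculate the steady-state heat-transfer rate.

Q ≈ 9.12 W

Series thermal resistances:
R_brass = L/(kA) = 0.0038/(119×6.8) = 4.696×10^-6 K/W
R_multilayer super-insulation = L/(kA) = 0.105/(0.000674×6.8) = 22.91 K/W
R_copper = L/(kA) = 0.0039/(387×6.8) = 1.482×10^-6 K/W
R_outer film = 1/(h_o·A) = 1/(15×6.8) = 0.009804 K/W
R_total = 22.92 K/W
Q = ΔT / R_total = 209 / 22.92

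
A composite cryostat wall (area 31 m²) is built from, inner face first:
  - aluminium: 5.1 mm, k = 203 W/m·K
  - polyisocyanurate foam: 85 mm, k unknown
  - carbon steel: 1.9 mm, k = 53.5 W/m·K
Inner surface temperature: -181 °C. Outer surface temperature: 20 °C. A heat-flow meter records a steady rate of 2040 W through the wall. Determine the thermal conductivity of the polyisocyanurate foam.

Thermal resistances in series:
R_aluminium = L/(kA) = 0.0051/(203×31) = 8.104×10^-7 K/W
R_carbon steel = L/(kA) = 0.0019/(53.5×31) = 1.146×10^-6 K/W
Sum of known resistances R_other = 1.956×10^-6 K/W
Total R = ΔT/Q = 201/2040 = 0.09853 K/W
R_polyisocyanurate foam = R_total − R_other = 0.09853 K/W
k = L/(R·A) = 0.085/(0.09853×31)

k ≈ 0.0278 W/(m·K)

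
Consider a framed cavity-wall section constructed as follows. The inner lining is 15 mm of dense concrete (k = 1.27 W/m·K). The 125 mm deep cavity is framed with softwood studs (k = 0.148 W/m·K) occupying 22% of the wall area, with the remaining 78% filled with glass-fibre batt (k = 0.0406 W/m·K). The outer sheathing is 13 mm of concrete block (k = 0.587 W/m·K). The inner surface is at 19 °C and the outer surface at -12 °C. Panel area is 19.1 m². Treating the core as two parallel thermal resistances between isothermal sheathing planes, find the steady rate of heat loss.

Sheathing layers in series; stud and cavity paths in parallel between them.
R_inner = 0.015/(1.27×19.1) = 6.184×10^-4 K/W
R_stud  = 0.125/(0.148×0.22×19.1) = 0.201 K/W
R_cav   = 0.125/(0.0406×0.78×19.1) = 0.2067 K/W
1/R_core = 1/R_stud + 1/R_cav → R_core = 0.1019 K/W
R_outer = 0.013/(0.587×19.1) = 0.00116 K/W
R_total = 0.1037 K/W
Q = ΔT/R_total = 31/0.1037

Q ≈ 299 W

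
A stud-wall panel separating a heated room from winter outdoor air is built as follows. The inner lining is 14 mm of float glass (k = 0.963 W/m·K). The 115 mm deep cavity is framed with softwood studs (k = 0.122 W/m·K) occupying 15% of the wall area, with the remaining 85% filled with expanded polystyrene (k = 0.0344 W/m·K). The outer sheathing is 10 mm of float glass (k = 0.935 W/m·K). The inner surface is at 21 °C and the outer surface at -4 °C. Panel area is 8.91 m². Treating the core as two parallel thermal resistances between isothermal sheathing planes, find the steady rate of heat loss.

Sheathing layers in series; stud and cavity paths in parallel between them.
R_inner = 0.014/(0.963×8.91) = 0.001632 K/W
R_stud  = 0.115/(0.122×0.15×8.91) = 0.7053 K/W
R_cav   = 0.115/(0.0344×0.85×8.91) = 0.4414 K/W
1/R_core = 1/R_stud + 1/R_cav → R_core = 0.2715 K/W
R_outer = 0.01/(0.935×8.91) = 0.0012 K/W
R_total = 0.2743 K/W
Q = ΔT/R_total = 25/0.2743

Q ≈ 91.1 W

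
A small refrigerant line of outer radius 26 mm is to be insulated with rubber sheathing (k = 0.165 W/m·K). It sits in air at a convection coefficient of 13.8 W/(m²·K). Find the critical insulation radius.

r_cr ≈ 12 mm

For a cylinder r_cr = k/h = 0.165/13.8
r_cr = 12 mm; since the bare radius (26 mm) is above r_cr, any added insulation will reduce heat loss.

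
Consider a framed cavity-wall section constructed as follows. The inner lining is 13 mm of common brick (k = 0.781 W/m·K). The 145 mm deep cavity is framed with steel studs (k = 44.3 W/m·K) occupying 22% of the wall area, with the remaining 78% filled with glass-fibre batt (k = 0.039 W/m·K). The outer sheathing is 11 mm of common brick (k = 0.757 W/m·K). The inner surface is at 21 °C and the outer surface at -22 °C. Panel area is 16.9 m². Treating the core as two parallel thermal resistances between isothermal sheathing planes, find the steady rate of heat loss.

Sheathing layers in series; stud and cavity paths in parallel between them.
R_inner = 0.013/(0.781×16.9) = 9.849×10^-4 K/W
R_stud  = 0.145/(44.3×0.22×16.9) = 8.803×10^-4 K/W
R_cav   = 0.145/(0.039×0.78×16.9) = 0.282 K/W
1/R_core = 1/R_stud + 1/R_cav → R_core = 8.776×10^-4 K/W
R_outer = 0.011/(0.757×16.9) = 8.598×10^-4 K/W
R_total = 0.002722 K/W
Q = ΔT/R_total = 43/0.002722

Q ≈ 15800 W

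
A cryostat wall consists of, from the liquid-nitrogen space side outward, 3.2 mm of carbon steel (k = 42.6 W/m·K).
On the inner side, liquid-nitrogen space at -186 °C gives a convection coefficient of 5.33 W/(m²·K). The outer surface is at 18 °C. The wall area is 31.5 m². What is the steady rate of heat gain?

Treating each layer as a thermal resistance in series:
R_inner film = 1/(h_i·A) = 1/(5.33×31.5) = 0.005956 K/W
R_carbon steel = L/(kA) = 0.0032/(42.6×31.5) = 2.385×10^-6 K/W
R_total = 0.005958 K/W
Q = ΔT / R_total = 204 / 0.005958

Q ≈ 34200 W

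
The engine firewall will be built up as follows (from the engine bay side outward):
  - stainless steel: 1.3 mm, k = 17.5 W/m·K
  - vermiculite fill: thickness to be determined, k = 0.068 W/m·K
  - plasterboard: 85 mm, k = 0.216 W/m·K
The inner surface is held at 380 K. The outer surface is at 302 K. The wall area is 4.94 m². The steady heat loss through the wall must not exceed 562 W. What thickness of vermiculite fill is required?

Thermal resistances in series:
R_stainless steel = L/(kA) = 0.0013/(17.5×4.94) = 1.504×10^-5 K/W
R_plasterboard = L/(kA) = 0.085/(0.216×4.94) = 0.07966 K/W
Sum of the known resistances R_other = 0.07967 K/W
Required total resistance R_tot = ΔT/Q_allow = 78/562 = 0.1388 K/W
R_vermiculite fill = R_tot − R_other = 0.05912 K/W
L = R·k·A = 0.05912×0.068×4.94

L ≈ 19.9 mm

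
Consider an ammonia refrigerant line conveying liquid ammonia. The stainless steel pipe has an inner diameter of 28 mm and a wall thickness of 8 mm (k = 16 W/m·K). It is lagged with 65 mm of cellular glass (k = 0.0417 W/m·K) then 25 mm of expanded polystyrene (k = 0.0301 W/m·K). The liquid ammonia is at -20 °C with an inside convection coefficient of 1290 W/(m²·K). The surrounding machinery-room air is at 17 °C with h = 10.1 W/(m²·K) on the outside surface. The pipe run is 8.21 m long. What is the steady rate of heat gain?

Q ≈ 45.1 W

For a radial system each layer contributes R = ln(r_out/r_in)/(2πkL); films add R = 1/(hA).
R_inner film = 1/(h_i·2πr₁L) = 1/(1290×2π×0.014×8.21) = 0.001073 K/W
R_stainless steel pipe wall = ln(22/14)/(2π×16×8.21) = 5.476×10^-4 K/W
R_cellular glass = ln(87/22)/(2π×0.0417×8.21) = 0.6391 K/W
R_expanded polystyrene = ln(112/87)/(2π×0.0301×8.21) = 0.1627 K/W
R_outer film = 1/(h_o·2πr_oL) = 1/(10.1×2π×0.112×8.21) = 0.01714 K/W
R_total = 0.8206 K/W
Q = ΔT/R_total = 37/0.8206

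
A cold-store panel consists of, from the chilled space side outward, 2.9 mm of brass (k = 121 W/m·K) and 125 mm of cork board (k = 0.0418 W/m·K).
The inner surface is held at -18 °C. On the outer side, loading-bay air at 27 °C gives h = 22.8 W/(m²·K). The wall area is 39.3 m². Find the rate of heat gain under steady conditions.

Thermal resistances in series:
R_brass = L/(kA) = 0.0029/(121×39.3) = 6.098×10^-7 K/W
R_cork board = L/(kA) = 0.125/(0.0418×39.3) = 0.07609 K/W
R_outer film = 1/(h_o·A) = 1/(22.8×39.3) = 0.001116 K/W
R_total = 0.07721 K/W
Q = ΔT / R_total = 45 / 0.07721

Q ≈ 583 W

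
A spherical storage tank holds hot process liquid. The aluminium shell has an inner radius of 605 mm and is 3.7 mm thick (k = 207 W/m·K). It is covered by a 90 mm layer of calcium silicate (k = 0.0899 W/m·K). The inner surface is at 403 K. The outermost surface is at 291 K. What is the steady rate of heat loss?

Spherical conduction: R = (1/r_in − 1/r_out)/(4πk) per layer; series-sum.
R_aluminium shell = (1/0.605 − 1/0.6087)/(4π×207) = 3.862×10^-6 K/W
R_calcium silicate = (1/0.6087 − 1/0.6987)/(4π×0.0899) = 0.1873 K/W
R_total = 0.1873 K/W
Q = ΔT/R_total = 112/0.1873

Q ≈ 598 W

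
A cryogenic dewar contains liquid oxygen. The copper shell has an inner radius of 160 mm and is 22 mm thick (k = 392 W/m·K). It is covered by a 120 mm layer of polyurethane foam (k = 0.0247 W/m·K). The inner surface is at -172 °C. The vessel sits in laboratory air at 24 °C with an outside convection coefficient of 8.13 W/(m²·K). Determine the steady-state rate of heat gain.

Q ≈ 27.4 W

Spherical conduction: R = (1/r_in − 1/r_out)/(4πk) per layer; series-sum.
R_copper shell = (1/0.16 − 1/0.182)/(4π×392) = 1.534×10^-4 K/W
R_polyurethane foam = (1/0.182 − 1/0.302)/(4π×0.0247) = 7.034 K/W
R_outer film = 1/(h·4πr_o²) = 1/(8.13×4π×0.302²) = 0.1073 K/W
R_total = 7.141 K/W
Q = ΔT/R_total = 196/7.141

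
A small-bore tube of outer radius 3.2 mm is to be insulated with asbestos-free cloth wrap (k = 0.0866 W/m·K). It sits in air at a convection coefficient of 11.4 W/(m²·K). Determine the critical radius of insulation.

r_cr ≈ 7.6 mm

For a cylinder r_cr = k/h = 0.0866/11.4
r_cr = 7.6 mm; since the bare radius (3.2 mm) is below r_cr, adding a thin layer of insulation will *increase* heat loss.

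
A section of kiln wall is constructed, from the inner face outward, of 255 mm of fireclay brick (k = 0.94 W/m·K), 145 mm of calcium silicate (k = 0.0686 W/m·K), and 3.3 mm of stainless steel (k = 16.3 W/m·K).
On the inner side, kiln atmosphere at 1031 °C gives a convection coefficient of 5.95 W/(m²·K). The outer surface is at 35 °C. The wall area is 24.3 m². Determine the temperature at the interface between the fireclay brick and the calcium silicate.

Series thermal resistances:
R_inner film = 1/(h_i·A) = 1/(5.95×24.3) = 0.006916 K/W
R_fireclay brick = L/(kA) = 0.255/(0.94×24.3) = 0.01116 K/W
R_calcium silicate = L/(kA) = 0.145/(0.0686×24.3) = 0.08698 K/W
R_stainless steel = L/(kA) = 0.0033/(16.3×24.3) = 8.331×10^-6 K/W
R_total = 0.1051 K/W;  Q = ΔT/R_total = 996/0.1051 = 9479 W
T_interface = T_inner − Q·ΣR(inner→interface) = 1031 − 9480×0.01808

T ≈ 860 °C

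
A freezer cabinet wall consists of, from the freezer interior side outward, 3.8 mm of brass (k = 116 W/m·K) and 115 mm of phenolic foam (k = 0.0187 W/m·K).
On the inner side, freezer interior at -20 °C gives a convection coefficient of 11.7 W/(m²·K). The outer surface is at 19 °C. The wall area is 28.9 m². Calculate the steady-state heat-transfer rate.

Using the resistance-network approach (series):
R_inner film = 1/(h_i·A) = 1/(11.7×28.9) = 0.002957 K/W
R_brass = L/(kA) = 0.0038/(116×28.9) = 1.134×10^-6 K/W
R_phenolic foam = L/(kA) = 0.115/(0.0187×28.9) = 0.2128 K/W
R_total = 0.2158 K/W
Q = ΔT / R_total = 39 / 0.2158

Q ≈ 181 W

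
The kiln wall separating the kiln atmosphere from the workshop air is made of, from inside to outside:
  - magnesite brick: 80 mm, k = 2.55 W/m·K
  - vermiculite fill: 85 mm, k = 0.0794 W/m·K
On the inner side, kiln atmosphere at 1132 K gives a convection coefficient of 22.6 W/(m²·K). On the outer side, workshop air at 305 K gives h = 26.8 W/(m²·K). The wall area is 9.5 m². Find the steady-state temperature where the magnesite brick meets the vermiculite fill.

T ≈ 1080 K

Model the wall as resistances in series:
R_inner film = 1/(h_i·A) = 1/(22.6×9.5) = 0.004658 K/W
R_magnesite brick = L/(kA) = 0.08/(2.55×9.5) = 0.003302 K/W
R_vermiculite fill = L/(kA) = 0.085/(0.0794×9.5) = 0.1127 K/W
R_outer film = 1/(h_o·A) = 1/(26.8×9.5) = 0.003928 K/W
R_total = 0.1246 K/W;  Q = ΔT/R_total = 827/0.1246 = 6639 W
T_interface = T_inner − Q·ΣR(inner→interface) = 1132 − 6640×0.00796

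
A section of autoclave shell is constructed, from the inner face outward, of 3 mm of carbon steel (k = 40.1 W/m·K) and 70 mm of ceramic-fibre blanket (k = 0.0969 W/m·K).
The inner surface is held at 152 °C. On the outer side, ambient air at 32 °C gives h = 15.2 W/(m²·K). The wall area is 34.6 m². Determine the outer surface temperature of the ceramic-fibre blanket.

Treating each layer as a thermal resistance in series:
R_carbon steel = L/(kA) = 0.003/(40.1×34.6) = 2.162×10^-6 K/W
R_ceramic-fibre blanket = L/(kA) = 0.07/(0.0969×34.6) = 0.02088 K/W
R_outer film = 1/(h_o·A) = 1/(15.2×34.6) = 0.001901 K/W
R_total = 0.02278 K/W;  Q = ΔT/R_total = 120/0.02278 = 5267 W
T_interface = T_inner − Q·ΣR(inner→interface) = 152 − 5270×0.02088

T ≈ 42 °C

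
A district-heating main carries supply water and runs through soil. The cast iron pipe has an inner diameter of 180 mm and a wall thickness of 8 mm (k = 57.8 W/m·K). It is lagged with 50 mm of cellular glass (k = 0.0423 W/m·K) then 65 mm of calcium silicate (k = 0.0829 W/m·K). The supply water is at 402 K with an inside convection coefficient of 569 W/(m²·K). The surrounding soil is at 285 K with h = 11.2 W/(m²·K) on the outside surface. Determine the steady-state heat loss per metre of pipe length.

q′ ≈ 50.4 W/m

Radial resistances (cylindrical: R_cond = ln(r_o/r_i)/(2πkL), R_conv = 1/(h·2πrL)):
R_inner film = 1/(h_i·2πr₁L) = 1/(569×2π×0.09×1) = 0.003108 K/W
R_cast iron pipe wall = ln(98/90)/(2π×57.8×1) = 2.345×10^-4 K/W
R_cellular glass = ln(148/98)/(2π×0.0423×1) = 1.551 K/W
R_calcium silicate = ln(213/148)/(2π×0.0829×1) = 0.699 K/W
R_outer film = 1/(h_o·2πr_oL) = 1/(11.2×2π×0.213×1) = 0.06671 K/W
R_total = 2.32 K/W
Q = ΔT/R_total = 117/2.32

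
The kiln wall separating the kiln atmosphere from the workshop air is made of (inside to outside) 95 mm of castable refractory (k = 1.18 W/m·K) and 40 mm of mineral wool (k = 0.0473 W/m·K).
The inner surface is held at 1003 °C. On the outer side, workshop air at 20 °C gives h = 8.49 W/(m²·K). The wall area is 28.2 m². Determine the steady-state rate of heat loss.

Series thermal resistances:
R_castable refractory = L/(kA) = 0.095/(1.18×28.2) = 0.002855 K/W
R_mineral wool = L/(kA) = 0.04/(0.0473×28.2) = 0.02999 K/W
R_outer film = 1/(h_o·A) = 1/(8.49×28.2) = 0.004177 K/W
R_total = 0.03702 K/W
Q = ΔT / R_total = 983 / 0.03702

Q ≈ 26600 W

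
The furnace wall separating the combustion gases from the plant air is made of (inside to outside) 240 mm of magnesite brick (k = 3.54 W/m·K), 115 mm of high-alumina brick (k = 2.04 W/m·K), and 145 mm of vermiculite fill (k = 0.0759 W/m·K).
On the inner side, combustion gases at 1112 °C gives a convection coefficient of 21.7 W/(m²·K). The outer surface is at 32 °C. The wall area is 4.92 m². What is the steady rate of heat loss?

Series thermal resistances:
R_inner film = 1/(h_i·A) = 1/(21.7×4.92) = 0.009366 K/W
R_magnesite brick = L/(kA) = 0.24/(3.54×4.92) = 0.01378 K/W
R_high-alumina brick = L/(kA) = 0.115/(2.04×4.92) = 0.01146 K/W
R_vermiculite fill = L/(kA) = 0.145/(0.0759×4.92) = 0.3883 K/W
R_total = 0.4229 K/W
Q = ΔT / R_total = 1080 / 0.4229

Q ≈ 2550 W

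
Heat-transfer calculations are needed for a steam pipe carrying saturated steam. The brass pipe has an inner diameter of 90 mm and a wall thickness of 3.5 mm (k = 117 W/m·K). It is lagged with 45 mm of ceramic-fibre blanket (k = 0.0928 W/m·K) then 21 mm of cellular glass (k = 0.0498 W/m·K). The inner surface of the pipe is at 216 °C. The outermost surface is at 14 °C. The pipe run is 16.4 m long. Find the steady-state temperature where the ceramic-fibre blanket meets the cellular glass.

T ≈ 87.8 °C

Radial resistances (cylindrical: R_cond = ln(r_o/r_i)/(2πkL), R_conv = 1/(h·2πrL)):
R_brass pipe wall = ln(48.5/45)/(2π×117×16.4) = 6.213×10^-6 K/W
R_ceramic-fibre blanket = ln(93.5/48.5)/(2π×0.0928×16.4) = 0.06864 K/W
R_cellular glass = ln(114.5/93.5)/(2π×0.0498×16.4) = 0.03948 K/W
R_total = 0.1081 K/W
Q = ΔT/R_total = 202/0.1081
Q = 1870 W
T_interface = T_inner − Q·ΣR(inner→interface) = 216 − 1870×0.06865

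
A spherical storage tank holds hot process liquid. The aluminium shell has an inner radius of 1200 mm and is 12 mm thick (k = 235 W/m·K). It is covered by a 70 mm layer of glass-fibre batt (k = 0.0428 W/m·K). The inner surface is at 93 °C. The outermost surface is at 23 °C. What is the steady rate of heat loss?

Radial (spherical) resistances in series:
R_aluminium shell = (1/1.2 − 1/1.212)/(4π×235) = 2.794×10^-6 K/W
R_glass-fibre batt = (1/1.212 − 1/1.282)/(4π×0.0428) = 0.08376 K/W
R_total = 0.08377 K/W
Q = ΔT/R_total = 70/0.08377

Q ≈ 836 W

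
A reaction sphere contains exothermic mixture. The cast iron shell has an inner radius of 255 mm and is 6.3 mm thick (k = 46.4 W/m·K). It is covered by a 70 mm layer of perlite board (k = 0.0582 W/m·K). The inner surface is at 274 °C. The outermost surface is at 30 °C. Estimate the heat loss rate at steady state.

Q ≈ 221 W

Radial (spherical) resistances in series:
R_cast iron shell = (1/0.255 − 1/0.2613)/(4π×46.4) = 1.622×10^-4 K/W
R_perlite board = (1/0.2613 − 1/0.3313)/(4π×0.0582) = 1.106 K/W
R_total = 1.106 K/W
Q = ΔT/R_total = 244/1.106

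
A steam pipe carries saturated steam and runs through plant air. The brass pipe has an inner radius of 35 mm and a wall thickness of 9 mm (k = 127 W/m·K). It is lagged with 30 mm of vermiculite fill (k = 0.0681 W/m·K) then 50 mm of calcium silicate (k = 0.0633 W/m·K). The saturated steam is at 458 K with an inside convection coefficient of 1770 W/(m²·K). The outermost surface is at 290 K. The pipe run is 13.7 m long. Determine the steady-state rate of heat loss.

Cylindrical conduction, so R = ln(r₂/r₁)/(2πkL) per layer, in series:
R_inner film = 1/(h_i·2πr₁L) = 1/(1770×2π×0.035×13.7) = 1.875×10^-4 K/W
R_brass pipe wall = ln(44/35)/(2π×127×13.7) = 2.093×10^-5 K/W
R_vermiculite fill = ln(74/44)/(2π×0.0681×13.7) = 0.08869 K/W
R_calcium silicate = ln(124/74)/(2π×0.0633×13.7) = 0.09474 K/W
R_total = 0.1836 K/W
Q = ΔT/R_total = 168/0.1836

Q ≈ 915 W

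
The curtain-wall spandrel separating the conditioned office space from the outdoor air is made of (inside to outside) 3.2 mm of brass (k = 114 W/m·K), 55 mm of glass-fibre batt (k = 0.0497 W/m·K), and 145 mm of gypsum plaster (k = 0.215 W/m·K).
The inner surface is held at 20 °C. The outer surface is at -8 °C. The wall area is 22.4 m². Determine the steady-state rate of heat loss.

Q ≈ 352 W

Using the resistance-network approach (series):
R_brass = L/(kA) = 0.0032/(114×22.4) = 1.253×10^-6 K/W
R_glass-fibre batt = L/(kA) = 0.055/(0.0497×22.4) = 0.0494 K/W
R_gypsum plaster = L/(kA) = 0.145/(0.215×22.4) = 0.03011 K/W
R_total = 0.07951 K/W
Q = ΔT / R_total = 28 / 0.07951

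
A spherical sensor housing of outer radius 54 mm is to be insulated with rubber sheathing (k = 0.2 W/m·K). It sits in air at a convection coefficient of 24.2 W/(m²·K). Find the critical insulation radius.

r_cr ≈ 16.5 mm

For a sphere r_cr = 2k/h = 2×0.2/24.2
r_cr = 16.5 mm; since the bare radius (54 mm) is above r_cr, any added insulation will reduce heat loss.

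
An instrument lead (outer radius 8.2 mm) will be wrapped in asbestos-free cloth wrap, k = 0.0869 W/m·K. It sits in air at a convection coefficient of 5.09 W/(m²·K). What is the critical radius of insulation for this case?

For a cylinder r_cr = k/h = 0.0869/5.09
r_cr = 17.1 mm; since the bare radius (8.2 mm) is below r_cr, adding a thin layer of insulation will *increase* heat loss.

r_cr ≈ 17.1 mm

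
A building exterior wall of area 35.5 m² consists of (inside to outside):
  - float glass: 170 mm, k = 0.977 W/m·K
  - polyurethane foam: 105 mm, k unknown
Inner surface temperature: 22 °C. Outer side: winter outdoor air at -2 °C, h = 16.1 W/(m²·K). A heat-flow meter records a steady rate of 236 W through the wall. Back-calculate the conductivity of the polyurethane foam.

k ≈ 0.0311 W/(m·K)

Treating each layer as a thermal resistance in series:
R_float glass = L/(kA) = 0.17/(0.977×35.5) = 0.004901 K/W
R_outer film = 1/(h_o·A) = 1/(16.1×35.5) = 0.00175 K/W
Sum of known resistances R_other = 0.006651 K/W
Total R = ΔT/Q = 24/236 = 0.1017 K/W
R_polyurethane foam = R_total − R_other = 0.09504 K/W
k = L/(R·A) = 0.105/(0.09504×35.5)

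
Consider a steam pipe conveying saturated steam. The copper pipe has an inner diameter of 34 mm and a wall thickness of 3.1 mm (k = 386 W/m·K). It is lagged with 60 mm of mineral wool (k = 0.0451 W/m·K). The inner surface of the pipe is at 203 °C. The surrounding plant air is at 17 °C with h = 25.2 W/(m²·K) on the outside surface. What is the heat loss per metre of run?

q′ ≈ 37.5 W/m

Cylindrical conduction, so R = ln(r₂/r₁)/(2πkL) per layer, in series:
R_copper pipe wall = ln(20.1/17)/(2π×386×1) = 6.907×10^-5 K/W
R_mineral wool = ln(80.1/20.1)/(2π×0.0451×1) = 4.879 K/W
R_outer film = 1/(h_o·2πr_oL) = 1/(25.2×2π×0.0801×1) = 0.07885 K/W
R_total = 4.958 K/W
Q = ΔT/R_total = 186/4.958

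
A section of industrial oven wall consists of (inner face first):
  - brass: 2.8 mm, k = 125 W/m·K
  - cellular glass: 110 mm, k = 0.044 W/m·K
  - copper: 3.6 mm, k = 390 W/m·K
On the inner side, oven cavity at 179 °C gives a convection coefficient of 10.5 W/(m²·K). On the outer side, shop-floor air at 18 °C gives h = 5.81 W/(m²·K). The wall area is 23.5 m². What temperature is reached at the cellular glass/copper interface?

T ≈ 28 °C

Using the resistance-network approach (series):
R_inner film = 1/(h_i·A) = 1/(10.5×23.5) = 0.004053 K/W
R_brass = L/(kA) = 0.0028/(125×23.5) = 9.532×10^-7 K/W
R_cellular glass = L/(kA) = 0.11/(0.044×23.5) = 0.1064 K/W
R_copper = L/(kA) = 0.0036/(390×23.5) = 3.928×10^-7 K/W
R_outer film = 1/(h_o·A) = 1/(5.81×23.5) = 0.007324 K/W
R_total = 0.1178 K/W;  Q = ΔT/R_total = 161/0.1178 = 1367 W
T_interface = T_inner − Q·ΣR(inner→interface) = 179 − 1370×0.1104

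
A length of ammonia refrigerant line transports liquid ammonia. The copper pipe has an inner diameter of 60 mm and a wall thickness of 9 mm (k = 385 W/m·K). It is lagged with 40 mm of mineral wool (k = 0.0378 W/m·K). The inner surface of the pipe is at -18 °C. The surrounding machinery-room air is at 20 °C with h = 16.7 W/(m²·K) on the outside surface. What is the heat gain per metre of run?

q′ ≈ 12.3 W/m

Radial resistances (cylindrical: R_cond = ln(r_o/r_i)/(2πkL), R_conv = 1/(h·2πrL)):
R_copper pipe wall = ln(39/30)/(2π×385×1) = 1.085×10^-4 K/W
R_mineral wool = ln(79/39)/(2π×0.0378×1) = 2.972 K/W
R_outer film = 1/(h_o·2πr_oL) = 1/(16.7×2π×0.079×1) = 0.1206 K/W
R_total = 3.093 K/W
Q = ΔT/R_total = 38/3.093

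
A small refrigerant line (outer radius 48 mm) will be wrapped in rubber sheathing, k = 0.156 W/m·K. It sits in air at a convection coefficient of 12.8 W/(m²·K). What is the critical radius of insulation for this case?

For a cylinder r_cr = k/h = 0.156/12.8
r_cr = 12.2 mm; since the bare radius (48 mm) is above r_cr, any added insulation will reduce heat loss.

r_cr ≈ 12.2 mm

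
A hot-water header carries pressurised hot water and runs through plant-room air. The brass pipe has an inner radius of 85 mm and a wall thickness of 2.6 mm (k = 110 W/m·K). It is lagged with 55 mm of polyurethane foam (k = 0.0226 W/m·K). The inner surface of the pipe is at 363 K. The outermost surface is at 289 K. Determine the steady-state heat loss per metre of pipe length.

Per-layer cylindrical resistances, series-summed:
R_brass pipe wall = ln(87.6/85)/(2π×110×1) = 4.359×10^-5 K/W
R_polyurethane foam = ln(142.6/87.6)/(2π×0.0226×1) = 3.431 K/W
R_total = 3.431 K/W
Q = ΔT/R_total = 74/3.431

q′ ≈ 21.6 W/m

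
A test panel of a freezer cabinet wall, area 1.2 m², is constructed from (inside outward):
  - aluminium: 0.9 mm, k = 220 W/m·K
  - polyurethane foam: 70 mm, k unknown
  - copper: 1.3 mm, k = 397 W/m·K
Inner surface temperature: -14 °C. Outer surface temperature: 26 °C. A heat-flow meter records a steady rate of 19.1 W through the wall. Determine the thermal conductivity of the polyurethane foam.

k ≈ 0.0279 W/(m·K)

Series thermal resistances:
R_aluminium = L/(kA) = 0.0009/(220×1.2) = 3.409×10^-6 K/W
R_copper = L/(kA) = 0.0013/(397×1.2) = 2.729×10^-6 K/W
Sum of known resistances R_other = 6.138×10^-6 K/W
Total R = ΔT/Q = 40/19.1 = 2.094 K/W
R_polyurethane foam = R_total − R_other = 2.094 K/W
k = L/(R·A) = 0.07/(2.094×1.2)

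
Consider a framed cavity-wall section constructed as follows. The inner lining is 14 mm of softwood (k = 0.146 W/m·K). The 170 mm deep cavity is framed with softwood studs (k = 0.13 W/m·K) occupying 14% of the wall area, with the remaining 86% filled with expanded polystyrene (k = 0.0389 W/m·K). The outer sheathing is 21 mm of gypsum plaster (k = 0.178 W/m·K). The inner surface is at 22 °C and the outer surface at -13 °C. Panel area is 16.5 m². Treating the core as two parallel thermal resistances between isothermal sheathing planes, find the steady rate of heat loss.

Sheathing layers in series; stud and cavity paths in parallel between them.
R_inner = 0.014/(0.146×16.5) = 0.005812 K/W
R_stud  = 0.17/(0.13×0.14×16.5) = 0.5661 K/W
R_cav   = 0.17/(0.0389×0.86×16.5) = 0.308 K/W
1/R_core = 1/R_stud + 1/R_cav → R_core = 0.1995 K/W
R_outer = 0.021/(0.178×16.5) = 0.00715 K/W
R_total = 0.2124 K/W
Q = ΔT/R_total = 35/0.2124

Q ≈ 165 W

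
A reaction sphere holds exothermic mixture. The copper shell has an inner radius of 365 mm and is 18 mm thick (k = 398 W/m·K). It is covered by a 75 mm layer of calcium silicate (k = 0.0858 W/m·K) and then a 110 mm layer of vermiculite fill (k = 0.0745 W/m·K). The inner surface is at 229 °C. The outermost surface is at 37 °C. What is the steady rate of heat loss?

Q ≈ 226 W

For a spherical shell R = (1/r₁ − 1/r₂)/(4πk); film R = 1/(h·4πr²). In series:
R_copper shell = (1/0.365 − 1/0.383)/(4π×398) = 2.574×10^-5 K/W
R_calcium silicate = (1/0.383 − 1/0.458)/(4π×0.0858) = 0.3966 K/W
R_vermiculite fill = (1/0.458 − 1/0.568)/(4π×0.0745) = 0.4517 K/W
R_total = 0.8482 K/W
Q = ΔT/R_total = 192/0.8482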